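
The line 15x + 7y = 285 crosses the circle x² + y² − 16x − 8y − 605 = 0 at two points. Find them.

Substitute y = (285 − 15x)/7:
274x² − 8494x + 35620 = 0  ⟹  x² − 31x + 130 = 0
x = 26 or x = 5, giving (26, −15) and (5, 30).

(5, 30) and (26, −15)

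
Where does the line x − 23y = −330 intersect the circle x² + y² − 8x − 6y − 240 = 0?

(−8, 14) and (15, 15)

From the line, y = (330 + x)/23. Substituting:
530x² − 3710x − 63600 = 0  ⟹  x² − 7x − 120 = 0
x = 15 or x = −8, giving (15, 15) and (−8, 14).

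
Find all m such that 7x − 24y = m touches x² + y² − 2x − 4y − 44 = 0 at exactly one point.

m = −216 or m = 134

Tangency holds when the distance from the centre (1, 2) to the line equals the radius 7:
|7·1 − 24·2 − m| / √625 = 7
|m − (−41)| = 7·25, so m = 134 or m = −216.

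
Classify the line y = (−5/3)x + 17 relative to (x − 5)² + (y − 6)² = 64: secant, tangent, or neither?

secant

Substituting the line into the circle gives 34x² − 420x + 738 = 0.
Discriminant = (−420)² − 4·34·(738) = 76032 > 0.
Two real roots: the line is a secant.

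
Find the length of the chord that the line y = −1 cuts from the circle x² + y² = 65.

16

The distance from (0, 0) to the line is 1, and r² = 65.
Half the chord is √(r² − d²) = √(64), so the full chord is 16.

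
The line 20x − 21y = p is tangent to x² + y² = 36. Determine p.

Tangency holds when the distance from the centre (0, 0) to the line equals the radius 6:
|20·0 − 21·0 − p| / √841 = 6
|p| = 6·29, so p = 174 or p = −174.

p = −174 or p = 174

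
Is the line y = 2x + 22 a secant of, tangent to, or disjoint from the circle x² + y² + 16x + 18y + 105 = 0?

Centre (−8, −9), r² = 40. Distance² from centre to line = (15)²/5 = 45.
Since d² > r², the line lies outside the circle.

disjoint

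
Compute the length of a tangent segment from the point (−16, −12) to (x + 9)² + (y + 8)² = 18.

√47

With centre O = (−9, −8), |OP|² = 65 and r² = 18.
The tangent meets the radius at right angles, so tangent² = |PO|² − r² = 65 − 18 = 47.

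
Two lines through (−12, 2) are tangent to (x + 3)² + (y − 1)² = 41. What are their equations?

Write the tangent as mx − y + (2 − m·(−12)) = 0 and set its distance from the centre to √41:
[m·(9) − (−1)]² = 41(m² + 1)
20m² + 9m − 20 = 0, so m = −5/4 or m = 4/5.
Through (−12, 2) these give 5x + 4y = −52 and 4x − 5y = −58.

5x + 4y = −52 and 4x − 5y = −58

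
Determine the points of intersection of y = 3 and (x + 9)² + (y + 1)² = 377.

(−28, 3) and (10, 3)

From the line, y = 3. Substituting:
x² + 18x − 280 = 0
x = 10 or x = −28, giving (10, 3) and (−28, 3).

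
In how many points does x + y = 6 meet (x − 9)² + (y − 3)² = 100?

2

Substituting the line into the circle gives 2x² − 24x − 10 = 0.
Discriminant = (−24)² − 4·2·(−10) = 656 > 0.
Two real roots: the line is a secant.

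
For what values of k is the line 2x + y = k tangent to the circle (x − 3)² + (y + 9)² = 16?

k = −3 ± 4√5

The line touches the circle iff its distance from (3, −9) is 4:
|2·3 + 1·(−9) − k| / √5 = 4
|k − (−3)| = 4√5.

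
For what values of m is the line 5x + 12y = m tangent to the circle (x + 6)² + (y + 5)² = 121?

For a tangent, require d(centre, line) = r = 11.
|5·(−6) + 12·(−5) − m| / √169 = 11
|m − (−90)| = 11·13, so m = 53 or m = −233.

m = −233 or m = 53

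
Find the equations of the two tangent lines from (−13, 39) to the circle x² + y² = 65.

8x + y = −65 and 7x + 4y = 65

A line y − (39) = m(x − (−13)) is tangent when its distance from (0, 0) is √65:
[m·(13) − (−39)]² = 65(m² + 1)
4m² + 39m + 56 = 0, so m = −8 or m = −7/4.
With m = −8: 8x + y = −65. With m = −7/4: 7x + 4y = 65.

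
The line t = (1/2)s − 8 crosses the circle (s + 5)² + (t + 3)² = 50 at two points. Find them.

(−4, −10) and (0, −8)

Express t = (−16 + s)/2 and substitute into the circle:
5s² + 20s = 0  ⟹  s² + 4s = 0
s = 0 or s = −4, giving (0, −8) and (−4, −10).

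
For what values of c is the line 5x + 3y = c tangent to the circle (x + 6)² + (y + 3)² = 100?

For a tangent, require d(centre, line) = r = 10.
|5·(−6) + 3·(−3) − c| / √34 = 10
|c − (−39)| = 10√34.

c = −39 ± 10√34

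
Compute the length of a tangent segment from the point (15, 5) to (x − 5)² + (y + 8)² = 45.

4√14

With centre O = (5, −8), |OP|² = 269 and r² = 45.
By the tangent–radius right angle, tangent length = √(|PO|² − r²) = √224 = 4√14.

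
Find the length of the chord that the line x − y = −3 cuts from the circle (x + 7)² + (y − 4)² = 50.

6√2

From the line, y = x + 3. Substituting:
2x² + 12x = 0  ⟹  x² + 6x = 0
x = 0 or x = −6, giving (0, 3) and (−6, −3).
|(0, 3) − (−6, −3)| = √((6)² + (6)²) = 6√2.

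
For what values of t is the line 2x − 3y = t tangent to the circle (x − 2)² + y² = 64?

t = 4 ± 8√13

The line touches the circle iff its distance from (2, 0) is 8:
|2·2 − 3·0 − t| / √13 = 8
|t − (4)| = 8√13.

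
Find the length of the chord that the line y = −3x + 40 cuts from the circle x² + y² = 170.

The distance from (0, 0) to the line is 40/√10, and r² = 170.
Half the chord is √(r² − d²) = √(10), so the full chord is 2√10.

2√10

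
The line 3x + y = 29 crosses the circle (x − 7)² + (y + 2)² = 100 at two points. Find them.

Express y = −3x + 29 and substitute into the circle:
10x² − 200x + 910 = 0  ⟹  x² − 20x + 91 = 0
x = 13 or x = 7, giving (13, −10) and (7, 8).

(7, 8) and (13, −10)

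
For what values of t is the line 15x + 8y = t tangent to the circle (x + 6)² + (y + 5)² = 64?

For a tangent, require d(centre, line) = r = 8.
|15·(−6) + 8·(−5) − t| / √289 = 8
|t − (−130)| = 8·17, so t = 6 or t = −266.

t = −266 or t = 6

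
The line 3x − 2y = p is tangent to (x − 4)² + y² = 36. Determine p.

p = 12 ± 6√13

The line touches the circle iff its distance from (4, 0) is 6:
|3·4 − 2·0 − p| / √13 = 6
|p − (12)| = 6√13.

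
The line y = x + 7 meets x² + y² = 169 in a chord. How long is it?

17√2

Substitute y = x + 7:
2x² + 14x − 120 = 0  ⟹  x² + 7x − 60 = 0
x = 5 or x = −12, giving (5, 12) and (−12, −5).
|(5, 12) − (−12, −5)| = √((17)² + (17)²) = 17√2.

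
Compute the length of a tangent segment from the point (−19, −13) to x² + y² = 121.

The centre is (0, 0) and r = 11. The square of the distance from P to the centre is 361 + 169 = 530.
The tangent meets the radius at right angles, so tangent² = |PO|² − r² = 530 − 121 = 409.

√409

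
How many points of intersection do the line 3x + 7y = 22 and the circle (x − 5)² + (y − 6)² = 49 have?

2

Centre (5, 6), r² = 49. Distance² from centre to line = (35)²/58 = 1225/58.
Since d² < r², the line cuts the circle twice.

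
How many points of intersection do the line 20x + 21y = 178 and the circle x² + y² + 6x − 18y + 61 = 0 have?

Substituting the line into the circle gives 841x² + 3086x − 8699 = 0.
Δ = 9523396 − (−29263436) = 38786832.
Two real roots: the line is a secant.

2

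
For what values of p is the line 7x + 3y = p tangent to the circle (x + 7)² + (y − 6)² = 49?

p = −31 ± 7√58

The line touches the circle iff its distance from (−7, 6) is 7:
|7·(−7) + 3·6 − p| / √58 = 7
|p − (−31)| = 7√58.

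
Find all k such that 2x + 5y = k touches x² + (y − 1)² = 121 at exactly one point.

The line touches the circle iff its distance from (0, 1) is 11:
|2·0 + 5·1 − k| / √29 = 11
|k − (5)| = 11√29.

k = 5 ± 11√29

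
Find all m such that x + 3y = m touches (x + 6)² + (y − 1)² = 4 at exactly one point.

m = −3 ± 2√10

For a tangent, require d(centre, line) = r = 2.
|1·(−6) + 3·1 − m| / √10 = 2
|m − (−3)| = 2√10.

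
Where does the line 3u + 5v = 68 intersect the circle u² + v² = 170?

From the line, v = (68 − 3u)/5. Substituting:
34u² − 408u + 374 = 0  ⟹  u² − 12u + 11 = 0
u = 11 or u = 1, giving (11, 7) and (1, 13).

(1, 13) and (11, 7)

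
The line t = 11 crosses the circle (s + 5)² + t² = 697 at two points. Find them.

(−29, 11) and (19, 11)

From the line, t = 11. Substituting:
s² + 10s − 551 = 0
s = 19 or s = −29, giving (19, 11) and (−29, 11).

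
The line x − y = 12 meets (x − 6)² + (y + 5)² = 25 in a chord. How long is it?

Express y = x − 12 and substitute into the circle:
2x² − 26x + 60 = 0  ⟹  x² − 13x + 30 = 0
x = 10 or x = 3, giving (10, −2) and (3, −9).
Chord length = distance between (10, −2) and (3, −9) = √98 = 7√2.

7√2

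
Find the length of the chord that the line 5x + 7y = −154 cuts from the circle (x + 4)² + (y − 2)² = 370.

The distance from (−4, 2) to the line is 148/√74, and r² = 370.
Chord = 2√(r² − d²) = 2·√(74) = 2√74.

2√74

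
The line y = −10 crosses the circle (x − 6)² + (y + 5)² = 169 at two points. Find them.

From the line, y = −10. Substituting:
x² − 12x − 108 = 0
x = 18 or x = −6, giving (18, −10) and (−6, −10).

(−6, −10) and (18, −10)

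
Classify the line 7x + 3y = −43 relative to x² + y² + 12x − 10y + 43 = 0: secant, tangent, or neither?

secant

Substituting the line into the circle gives 58x² + 920x + 3526 = 0.
Discriminant = (920)² − 4·58·(3526) = 28368 > 0.
Two real roots: the line is a secant.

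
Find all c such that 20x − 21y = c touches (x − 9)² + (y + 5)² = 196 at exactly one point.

For a tangent, require d(centre, line) = r = 14.
|20·9 − 21·(−5) − c| / √841 = 14
|c − (285)| = 14·29, so c = 691 or c = −121.

c = −121 or c = 691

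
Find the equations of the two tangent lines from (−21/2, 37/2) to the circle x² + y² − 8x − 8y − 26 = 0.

3x + 7y = 98 and 7x + 3y = −18

Let a tangent through (−21/2, 37/2) have slope m. Its distance from (4, 4) must equal √58:
[m·(29/2) − (−29/2)]² = 58(m² + 1)
21m² + 58m + 21 = 0, so m = −3/7 or m = −7/3.
With m = −3/7: 3x + 7y = 98. With m = −7/3: 7x + 3y = −18.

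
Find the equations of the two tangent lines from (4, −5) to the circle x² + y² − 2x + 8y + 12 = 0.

Let a tangent through (4, −5) have slope m. Its distance from (1, −4) must equal √5:
(−3m − (1))² = 5(m² + 1)
2m² + 3m − 2 = 0, so m = −2 or m = 1/2.
Through (4, −5) these give 2x + y = 3 and x − 2y = 14.

2x + y = 3 and x − 2y = 14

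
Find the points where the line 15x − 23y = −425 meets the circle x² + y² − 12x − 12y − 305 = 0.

(−13, 10) and (10, 25)

From the line, y = (425 + 15x)/23. Substituting:
754x² + 2262x − 98020 = 0  ⟹  x² + 3x − 130 = 0
x = 10 or x = −13, giving (10, 25) and (−13, 10).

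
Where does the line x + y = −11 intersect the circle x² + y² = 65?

Substitute y = −x − 11:
2x² + 22x + 56 = 0  ⟹  x² + 11x + 28 = 0
x = −4 or x = −7, giving (−4, −7) and (−7, −4).

(−7, −4) and (−4, −7)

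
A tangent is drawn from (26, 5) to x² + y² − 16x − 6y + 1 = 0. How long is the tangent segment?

With centre O = (8, 3), |OP|² = 328 and r² = 72.
Power of the point: PT² = |PO|² − r² = 256, so PT = 16.

16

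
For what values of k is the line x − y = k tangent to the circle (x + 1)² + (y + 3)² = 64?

The line touches the circle iff its distance from (−1, −3) is 8:
|1·(−1) − 1·(−3) − k| / √2 = 8
|k − (2)| = 8√2.

k = 2 ± 8√2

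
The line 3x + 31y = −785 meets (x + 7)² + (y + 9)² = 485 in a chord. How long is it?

√970

The distance from (−7, −9) to the line is 485/√970, and r² = 485.
Half the chord is √(r² − d²) = √(485/2), so the full chord is √970.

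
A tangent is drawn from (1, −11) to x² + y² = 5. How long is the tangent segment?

3√13

The centre is (0, 0) and r = √5. The square of the distance from P to the centre is 1 + 121 = 122.
By the tangent–radius right angle, tangent length = √(|PO|² − r²) = √117 = 3√13.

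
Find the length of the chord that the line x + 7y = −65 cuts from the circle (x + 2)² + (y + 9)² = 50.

The distance from (−2, −9) to the line is 0/√50, and r² = 50.
Half the chord is √(r² − d²) = √(50), so the full chord is 10√2.

10√2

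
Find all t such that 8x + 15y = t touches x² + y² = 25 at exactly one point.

The line touches the circle iff its distance from (0, 0) is 5:
|8·0 + 15·0 − t| / √289 = 5
|t| = 5·17, so t = 85 or t = −85.

t = −85 or t = 85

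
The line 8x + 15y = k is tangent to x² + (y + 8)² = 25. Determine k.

k = −205 or k = −35

For a tangent, require d(centre, line) = r = 5.
|8·0 + 15·(−8) − k| / √289 = 5
|k − (−120)| = 5·17, so k = −35 or k = −205.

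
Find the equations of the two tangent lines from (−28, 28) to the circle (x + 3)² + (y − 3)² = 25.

Write the tangent as mx − y + (28 − m·(−28)) = 0 and set its distance from the centre to 5:
(25m − (−25))² = 25(m² + 1)
12m² + 25m + 12 = 0, so m = −4/3 or m = −3/4.
With m = −4/3: 4x + 3y = −28. With m = −3/4: 3x + 4y = 28.

4x + 3y = −28 and 3x + 4y = 28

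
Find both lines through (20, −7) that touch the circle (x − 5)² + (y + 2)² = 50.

x + y = 13 and x − 7y = 69

A line y − (−7) = m(x − (20)) is tangent when its distance from (5, −2) is 5√2:
(−15m − (5))² = 50(m² + 1)
7m² + 6m − 1 = 0, so m = −1 or m = 1/7.
Through (20, −7) these give x + y = 13 and x − 7y = 69.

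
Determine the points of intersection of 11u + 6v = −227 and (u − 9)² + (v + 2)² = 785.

(−19, −3) and (−7, −25)

From the line, v = (−227 − 11u)/6. Substituting:
157u² + 4082u + 20881 = 0  ⟹  u² + 26u + 133 = 0
u = −7 or u = −19, giving (−7, −25) and (−19, −3).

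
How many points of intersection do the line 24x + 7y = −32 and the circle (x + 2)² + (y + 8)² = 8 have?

Centre (−2, −8), r² = 8. Distance² from centre to line = (−72)²/625 = 5184/625.
Since d² > r², the line lies outside the circle.

0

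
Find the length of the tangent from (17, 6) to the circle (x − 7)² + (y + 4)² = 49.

√151

Centre (7, −4), r² = 49. |PO|² = (10)² + (10)² = 200.
Power of the point: PT² = |PO|² − r² = 151, so PT = √151.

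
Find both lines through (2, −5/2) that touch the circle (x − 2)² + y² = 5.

x + 2y = −3 and x − 2y = 7

Let a tangent through (2, −5/2) have slope m. Its distance from (2, 0) must equal √5:
[m·(0) − (5/2)]² = 5(m² + 1)
4m² − 1 = 0, so m = −1/2 or m = 1/2.
With m = −1/2: x + 2y = −3. With m = 1/2: x − 2y = 7.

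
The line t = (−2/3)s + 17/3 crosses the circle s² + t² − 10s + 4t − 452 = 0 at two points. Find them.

From the line, t = (17 − 2s)/3. Substituting:
13s² − 182s − 3575 = 0  ⟹  s² − 14s − 275 = 0
s = 25 or s = −11, giving (25, −11) and (−11, 13).

(−11, 13) and (25, −11)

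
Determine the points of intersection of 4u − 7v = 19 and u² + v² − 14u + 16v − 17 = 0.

Substitute v = (−19 + 4u)/7:
65u² − 390u − 2600 = 0  ⟹  u² − 6u − 40 = 0
u = 10 or u = −4, giving (10, 3) and (−4, −5).

(−4, −5) and (10, 3)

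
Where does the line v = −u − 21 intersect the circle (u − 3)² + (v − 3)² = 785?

(−25, 4) and (4, −25)

Express v = −u − 21 and substitute into the circle:
2u² + 42u − 200 = 0  ⟹  u² + 21u − 100 = 0
u = 4 or u = −25, giving (4, −25) and (−25, 4).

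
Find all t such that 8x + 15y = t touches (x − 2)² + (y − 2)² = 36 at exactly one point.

The line touches the circle iff its distance from (2, 2) is 6:
|8·2 + 15·2 − t| / √289 = 6
|t − (46)| = 6·17, so t = 148 or t = −56.

t = −56 or t = 148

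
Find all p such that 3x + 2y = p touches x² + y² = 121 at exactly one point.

The line touches the circle iff its distance from (0, 0) is 11:
|3·0 + 2·0 − p| / √13 = 11
|p| = 11√13.

p = ±11√13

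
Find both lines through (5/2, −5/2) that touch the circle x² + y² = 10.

A line y − (−5/2) = m(x − (5/2)) is tangent when its distance from (0, 0) is √10:
(−5/2m − (5/2))² = 10(m² + 1)
3m² − 10m + 3 = 0, so m = 1/3 or m = 3.
Through (5/2, −5/2) these give x − 3y = 10 and 3x − y = 10.

x − 3y = 10 and 3x − y = 10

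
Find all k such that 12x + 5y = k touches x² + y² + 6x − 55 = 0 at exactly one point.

k = −140 or k = 68

For a tangent, require d(centre, line) = r = 8.
|12·(−3) + 5·0 − k| / √169 = 8
|k − (−36)| = 8·13, so k = 68 or k = −140.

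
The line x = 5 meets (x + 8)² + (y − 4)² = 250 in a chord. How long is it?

18

The distance from (−8, 4) to the line is 13, and r² = 250.
Half the chord is √(r² − d²) = √(81), so the full chord is 18.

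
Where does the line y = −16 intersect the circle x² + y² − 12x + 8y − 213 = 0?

Express y = −16 and substitute into the circle:
x² − 12x − 85 = 0
x = 17 or x = −5, giving (17, −16) and (−5, −16).

(−5, −16) and (17, −16)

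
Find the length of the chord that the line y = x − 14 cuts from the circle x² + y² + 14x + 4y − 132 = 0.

Substitute y = x − 14:
2x² − 10x + 8 = 0  ⟹  x² − 5x + 4 = 0
x = 4 or x = 1, giving (4, −10) and (1, −13).
|(4, −10) − (1, −13)| = √((3)² + (3)²) = 3√2.

3√2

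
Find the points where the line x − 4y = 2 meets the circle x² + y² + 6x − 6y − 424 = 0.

(−22, −6) and (18, 4)

Substitute y = (−2 + x)/4:
17x² + 68x − 6732 = 0  ⟹  x² + 4x − 396 = 0
x = 18 or x = −22, giving (18, 4) and (−22, −6).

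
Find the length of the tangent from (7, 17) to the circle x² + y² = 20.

√318

The centre is (0, 0) and r = 2√5. The square of the distance from P to the centre is 49 + 289 = 338.
By the tangent–radius right angle, tangent length = √(|PO|² − r²) = √318.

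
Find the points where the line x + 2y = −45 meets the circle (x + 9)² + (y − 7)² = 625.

(−29, −8) and (−9, −18)

Express y = (−45 − x)/2 and substitute into the circle:
5x² + 190x + 1305 = 0  ⟹  x² + 38x + 261 = 0
x = −9 or x = −29, giving (−9, −18) and (−29, −8).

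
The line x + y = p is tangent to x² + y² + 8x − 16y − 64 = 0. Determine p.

Tangency holds when the distance from the centre (−4, 8) to the line equals the radius 12:
|1·(−4) + 1·8 − p| / √2 = 12
|p − (4)| = 12√2.

p = 4 ± 12√2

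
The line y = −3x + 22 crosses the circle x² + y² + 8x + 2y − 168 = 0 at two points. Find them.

From the line, y = −3x + 22. Substituting:
10x² − 130x + 360 = 0  ⟹  x² − 13x + 36 = 0
x = 9 or x = 4, giving (9, −5) and (4, 10).

(4, 10) and (9, −5)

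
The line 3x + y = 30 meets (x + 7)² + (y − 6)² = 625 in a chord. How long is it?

Centre (−7, 6), r² = 625. Perpendicular distance d from centre to line = |−45| / √10 = 45/√10.
Half the chord is √(r² − d²) = √(845/2), so the full chord is 13√10.

13√10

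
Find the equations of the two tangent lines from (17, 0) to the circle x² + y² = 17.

x − 4y = 17 and x + 4y = 17

Let a tangent through (17, 0) have slope m. Its distance from (0, 0) must equal √17:
(−17m − (0))² = 17(m² + 1)
16m² − 1 = 0, so m = 1/4 or m = −1/4.
Through (17, 0) these give x − 4y = 17 and x + 4y = 17.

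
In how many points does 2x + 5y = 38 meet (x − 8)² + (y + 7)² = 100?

Substituting the line into the circle gives 29x² − 692x + 4429 = 0.
Δ = 478864 − 513764 = −34900.
No real roots: the line does not meet the circle.

0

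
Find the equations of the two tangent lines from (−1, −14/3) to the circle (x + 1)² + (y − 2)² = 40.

x + 3y = −15 and x − 3y = 13

Write the tangent as mx − y + (−14/3 − m·(−1)) = 0 and set its distance from the centre to 2√10:
[m·(0) − (20/3)]² = 40(m² + 1)
9m² − 1 = 0, so m = −1/3 or m = 1/3.
Through (−1, −14/3) these give x + 3y = −15 and x − 3y = 13.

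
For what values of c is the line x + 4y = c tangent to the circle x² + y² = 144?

For a tangent, require d(centre, line) = r = 12.
|1·0 + 4·0 − c| / √17 = 12
|c| = 12√17.

c = ±12√17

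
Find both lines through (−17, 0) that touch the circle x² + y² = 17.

A line y − (0) = m(x − (−17)) is tangent when its distance from (0, 0) is √17:
[m·(17) − (0)]² = 17(m² + 1)
16m² − 1 = 0, so m = −1/4 or m = 1/4.
Through (−17, 0) these give x + 4y = −17 and x − 4y = −17.

x + 4y = −17 and x − 4y = −17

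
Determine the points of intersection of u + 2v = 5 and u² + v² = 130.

From the line, v = (5 − u)/2. Substituting:
5u² − 10u − 495 = 0  ⟹  u² − 2u − 99 = 0
u = 11 or u = −9, giving (11, −3) and (−9, 7).

(−9, 7) and (11, −3)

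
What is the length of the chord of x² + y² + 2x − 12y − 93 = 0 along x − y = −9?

16√2

Substitute y = x + 9:
2x² + 8x − 120 = 0  ⟹  x² + 4x − 60 = 0
x = 6 or x = −10, giving (6, 15) and (−10, −1).
Chord length = distance between (6, 15) and (−10, −1) = √512 = 16√2.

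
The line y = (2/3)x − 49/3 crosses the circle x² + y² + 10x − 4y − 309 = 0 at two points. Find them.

From the line, y = (−49 + 2x)/3. Substituting:
13x² − 130x + 208 = 0  ⟹  x² − 10x + 16 = 0
x = 8 or x = 2, giving (8, −11) and (2, −15).

(2, −15) and (8, −11)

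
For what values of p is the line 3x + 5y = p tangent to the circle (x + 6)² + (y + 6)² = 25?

p = −48 ± 5√34

Tangency holds when the distance from the centre (−6, −6) to the line equals the radius 5:
|3·(−6) + 5·(−6) − p| / √34 = 5
|p − (−48)| = 5√34.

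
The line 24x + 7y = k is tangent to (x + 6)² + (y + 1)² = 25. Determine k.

The line touches the circle iff its distance from (−6, −1) is 5:
|24·(−6) + 7·(−1) − k| / √625 = 5
|k − (−151)| = 5·25, so k = −26 or k = −276.

k = −276 or k = −26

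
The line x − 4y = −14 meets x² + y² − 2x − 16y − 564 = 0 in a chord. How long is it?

Substitute y = (14 + x)/4:
17x² − 68x − 9724 = 0  ⟹  x² − 4x − 572 = 0
x = 26 or x = −22, giving (26, 10) and (−22, −2).
Chord length = distance between (26, 10) and (−22, −2) = √2448 = 12√17.

12√17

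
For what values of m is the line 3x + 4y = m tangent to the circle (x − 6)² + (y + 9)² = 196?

m = −88 or m = 52

The line touches the circle iff its distance from (6, −9) is 14:
|3·6 + 4·(−9) − m| / √25 = 14
|m − (−18)| = 14·5, so m = 52 or m = −88.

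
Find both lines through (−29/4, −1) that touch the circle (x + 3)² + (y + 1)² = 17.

Let a tangent through (−29/4, −1) have slope m. Its distance from (−3, −1) must equal √17:
(17/4m − (0))² = 17(m² + 1)
m² − 16 = 0, so m = 4 or m = −4.
Through (−29/4, −1) these give 4x − y = −28 and 4x + y = −30.

4x − y = −28 and 4x + y = −30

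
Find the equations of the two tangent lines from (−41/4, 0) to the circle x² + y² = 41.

4x + 5y = −41 and 4x − 5y = −41

Let a tangent through (−41/4, 0) have slope m. Its distance from (0, 0) must equal √41:
[m·(41/4) − (0)]² = 41(m² + 1)
25m² − 16 = 0, so m = −4/5 or m = 4/5.
With m = −4/5: 4x + 5y = −41. With m = 4/5: 4x − 5y = −41.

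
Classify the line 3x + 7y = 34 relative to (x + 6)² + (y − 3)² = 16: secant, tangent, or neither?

neither

Centre (−6, 3), r² = 16. Distance² from centre to line = (−31)²/58 = 961/58.
Since d² > r², the line lies outside the circle.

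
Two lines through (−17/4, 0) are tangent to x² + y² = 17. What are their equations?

Write the tangent as mx − y + (0 − m·(−17/4)) = 0 and set its distance from the centre to √17:
[m·(17/4) − (0)]² = 17(m² + 1)
m² − 16 = 0, so m = 4 or m = −4.
Through (−17/4, 0) these give 4x − y = −17 and 4x + y = −17.

4x − y = −17 and 4x + y = −17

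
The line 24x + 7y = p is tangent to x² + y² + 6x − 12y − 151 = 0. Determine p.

p = −380 or p = 320

The line touches the circle iff its distance from (−3, 6) is 14:
|24·(−3) + 7·6 − p| / √625 = 14
|p − (−30)| = 14·25, so p = 320 or p = −380.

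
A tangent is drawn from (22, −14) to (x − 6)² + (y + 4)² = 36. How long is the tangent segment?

8√5

With centre O = (6, −4), |OP|² = 356 and r² = 36.
Power of the point: PT² = |PO|² − r² = 320, so PT = 8√5.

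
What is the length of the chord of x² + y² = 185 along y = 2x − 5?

12√5

Centre (0, 0), r² = 185. Perpendicular distance d from centre to line = |−5| / √5 = 5/√5.
Chord = 2√(r² − d²) = 2·√(180) = 12√5.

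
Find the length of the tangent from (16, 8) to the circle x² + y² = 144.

4√11

With centre O = (0, 0), |OP|² = 320 and r² = 144.
By the tangent–radius right angle, tangent length = √(|PO|² − r²) = √176 = 4√11.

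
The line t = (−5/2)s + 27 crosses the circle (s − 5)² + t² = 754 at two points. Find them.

(0, 27) and (20, −23)

Express t = (54 − 5s)/2 and substitute into the circle:
29s² − 580s = 0  ⟹  s² − 20s = 0
s = 20 or s = 0, giving (20, −23) and (0, 27).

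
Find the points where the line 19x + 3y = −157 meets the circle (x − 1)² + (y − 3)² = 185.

Express y = (−157 − 19x)/3 and substitute into the circle:
370x² + 6290x + 25900 = 0  ⟹  x² + 17x + 70 = 0
x = −7 or x = −10, giving (−7, −8) and (−10, 11).

(−10, 11) and (−7, −8)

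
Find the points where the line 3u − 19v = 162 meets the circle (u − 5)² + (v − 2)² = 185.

(−3, −9) and (16, −6)

Substitute v = (−162 + 3u)/19:
370u² − 4810u − 17760 = 0  ⟹  u² − 13u − 48 = 0
u = 16 or u = −3, giving (16, −6) and (−3, −9).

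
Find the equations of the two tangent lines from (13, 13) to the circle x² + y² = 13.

Let a tangent through (13, 13) have slope m. Its distance from (0, 0) must equal √13:
[m·(−13) − (−13)]² = 13(m² + 1)
6m² − 13m + 6 = 0, so m = 3/2 or m = 2/3.
With m = 3/2: 3x − 2y = 13. With m = 2/3: 2x − 3y = −13.

3x − 2y = 13 and 2x − 3y = −13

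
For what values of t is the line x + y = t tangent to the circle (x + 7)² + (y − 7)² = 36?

t = ±6√2

For a tangent, require d(centre, line) = r = 6.
|1·(−7) + 1·7 − t| / √2 = 6
|t| = 6√2.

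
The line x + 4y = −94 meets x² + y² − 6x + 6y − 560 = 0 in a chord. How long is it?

6√17

Substitute y = (−94 − x)/4:
17x² + 68x − 2380 = 0  ⟹  x² + 4x − 140 = 0
x = 10 or x = −14, giving (10, −26) and (−14, −20).
|(10, −26) − (−14, −20)| = √((24)² + (−6)²) = 6√17.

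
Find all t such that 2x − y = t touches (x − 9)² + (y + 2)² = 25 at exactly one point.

t = 20 ± 5√5

The line touches the circle iff its distance from (9, −2) is 5:
|2·9 − 1·(−2) − t| / √5 = 5
|t − (20)| = 5√5.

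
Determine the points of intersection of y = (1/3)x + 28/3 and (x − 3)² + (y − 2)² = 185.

Substitute y = (28 + x)/3:
10x² − 10x − 1100 = 0  ⟹  x² − x − 110 = 0
x = 11 or x = −10, giving (11, 13) and (−10, 6).

(−10, 6) and (11, 13)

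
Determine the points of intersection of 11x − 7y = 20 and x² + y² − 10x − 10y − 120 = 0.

(−2, −6) and (12, 16)

Express y = (−20 + 11x)/7 and substitute into the circle:
170x² − 1700x − 4080 = 0  ⟹  x² − 10x − 24 = 0
x = 12 or x = −2, giving (12, 16) and (−2, −6).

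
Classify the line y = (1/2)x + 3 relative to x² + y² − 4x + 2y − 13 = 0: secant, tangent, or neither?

neither

Substituting the line into the circle gives 5x² + 8 = 0.
Δ = 0 − 160 = −160.
No real roots: the line does not meet the circle.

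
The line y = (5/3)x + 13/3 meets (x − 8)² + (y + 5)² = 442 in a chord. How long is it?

6√34

Express y = (13 + 5x)/3 and substitute into the circle:
34x² + 136x − 2618 = 0  ⟹  x² + 4x − 77 = 0
x = 7 or x = −11, giving (7, 16) and (−11, −14).
|(7, 16) − (−11, −14)| = √((18)² + (30)²) = 6√34.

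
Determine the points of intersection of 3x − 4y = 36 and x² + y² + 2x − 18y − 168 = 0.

Express y = (−36 + 3x)/4 and substitute into the circle:
25x² − 400x + 1200 = 0  ⟹  x² − 16x + 48 = 0
x = 12 or x = 4, giving (12, 0) and (4, −6).

(4, −6) and (12, 0)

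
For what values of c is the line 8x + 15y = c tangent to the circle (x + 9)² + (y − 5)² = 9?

Tangency holds when the distance from the centre (−9, 5) to the line equals the radius 3:
|8·(−9) + 15·5 − c| / √289 = 3
|c − (3)| = 3·17, so c = 54 or c = −48.

c = −48 or c = 54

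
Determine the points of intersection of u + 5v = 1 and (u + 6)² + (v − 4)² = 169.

(−19, 4) and (6, −1)

Express v = (1 − u)/5 and substitute into the circle:
26u² + 338u − 2964 = 0  ⟹  u² + 13u − 114 = 0
u = 6 or u = −19, giving (6, −1) and (−19, 4).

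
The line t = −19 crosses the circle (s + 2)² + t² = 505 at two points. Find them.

Express t = −19 and substitute into the circle:
s² + 4s − 140 = 0
s = 10 or s = −14, giving (10, −19) and (−14, −19).

(−14, −19) and (10, −19)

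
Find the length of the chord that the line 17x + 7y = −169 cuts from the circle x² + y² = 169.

From the line, y = (−169 − 17x)/7. Substituting:
338x² + 5746x + 20280 = 0  ⟹  x² + 17x + 60 = 0
x = −5 or x = −12, giving (−5, −12) and (−12, 5).
Chord length = distance between (−5, −12) and (−12, 5) = √338 = 13√2.

13√2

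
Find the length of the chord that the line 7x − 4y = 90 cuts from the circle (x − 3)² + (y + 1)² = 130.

2√65

Substitute y = (−90 + 7x)/4:
65x² − 1300x + 5460 = 0  ⟹  x² − 20x + 84 = 0
x = 14 or x = 6, giving (14, 2) and (6, −12).
Chord length = distance between (14, 2) and (6, −12) = √260 = 2√65.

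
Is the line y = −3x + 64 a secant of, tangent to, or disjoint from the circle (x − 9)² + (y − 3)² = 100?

Centre (9, 3), r² = 100. Distance² from centre to line = (−34)²/10 = 578/5.
Since d² > r², the line lies outside the circle.

disjoint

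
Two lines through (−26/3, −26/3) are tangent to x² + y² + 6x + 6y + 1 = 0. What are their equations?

Let a tangent through (−26/3, −26/3) have slope m. Its distance from (−3, −3) must equal √17:
(17/3m − (17/3))² = 17(m² + 1)
4m² − 17m + 4 = 0, so m = 4 or m = 1/4.
With m = 4: 4x − y = −26. With m = 1/4: x − 4y = 26.

4x − y = −26 and x − 4y = 26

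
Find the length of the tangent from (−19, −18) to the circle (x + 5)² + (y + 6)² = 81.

Centre (−5, −6), r² = 81. |PO|² = (−14)² + (−12)² = 340.
By the tangent–radius right angle, tangent length = √(|PO|² − r²) = √259.

√259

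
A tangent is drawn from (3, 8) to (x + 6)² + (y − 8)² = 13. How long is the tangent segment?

Centre (−6, 8), r² = 13. |PO|² = (9)² + (0)² = 81.
By the tangent–radius right angle, tangent length = √(|PO|² − r²) = √68 = 2√17.

2√17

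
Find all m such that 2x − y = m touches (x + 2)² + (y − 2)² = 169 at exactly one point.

The line touches the circle iff its distance from (−2, 2) is 13:
|2·(−2) − 1·2 − m| / √5 = 13
|m − (−6)| = 13√5.

m = −6 ± 13√5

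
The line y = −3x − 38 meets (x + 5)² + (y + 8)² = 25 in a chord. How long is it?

√10

From the line, y = −3x − 38. Substituting:
10x² + 190x + 900 = 0  ⟹  x² + 19x + 90 = 0
x = −9 or x = −10, giving (−9, −11) and (−10, −8).
Chord length = distance between (−9, −11) and (−10, −8) = √10 = √10.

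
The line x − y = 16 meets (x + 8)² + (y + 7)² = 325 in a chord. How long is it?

Substitute y = x − 16:
2x² − 2x − 180 = 0  ⟹  x² − x − 90 = 0
x = 10 or x = −9, giving (10, −6) and (−9, −25).
Chord length = distance between (10, −6) and (−9, −25) = √722 = 19√2.

19√2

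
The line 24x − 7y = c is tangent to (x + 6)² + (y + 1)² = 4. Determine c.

Tangency holds when the distance from the centre (−6, −1) to the line equals the radius 2:
|24·(−6) − 7·(−1) − c| / √625 = 2
|c − (−137)| = 2·25, so c = −87 or c = −187.

c = −187 or c = −87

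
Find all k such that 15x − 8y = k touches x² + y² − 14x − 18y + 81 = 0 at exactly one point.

For a tangent, require d(centre, line) = r = 7.
|15·7 − 8·9 − k| / √289 = 7
|k − (33)| = 7·17, so k = 152 or k = −86.

k = −86 or k = 152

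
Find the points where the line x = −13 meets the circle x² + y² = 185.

The line gives x = −13. Substituting into the circle:
y² − 16 = 0
y = 4 or y = −4, giving (−13, 4) and (−13, −4).

(−13, −4) and (−13, 4)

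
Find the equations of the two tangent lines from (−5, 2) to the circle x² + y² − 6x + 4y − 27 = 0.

Write the tangent as mx − y + (2 − m·(−5)) = 0 and set its distance from the centre to 2√10:
[m·(8) − (−4)]² = 40(m² + 1)
3m² + 8m − 3 = 0, so m = −3 or m = 1/3.
Through (−5, 2) these give 3x + y = −13 and x − 3y = −11.

3x + y = −13 and x − 3y = −11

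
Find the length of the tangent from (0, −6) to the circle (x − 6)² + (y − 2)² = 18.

√82

With centre O = (6, 2), |OP|² = 100 and r² = 18.
The tangent meets the radius at right angles, so tangent² = |PO|² − r² = 100 − 18 = 82.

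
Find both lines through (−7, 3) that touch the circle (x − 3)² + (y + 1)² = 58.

7x + 3y = −40 and 3x − 7y = −42

A line y − (3) = m(x − (−7)) is tangent when its distance from (3, −1) is √58:
(10m − (−4))² = 58(m² + 1)
21m² + 40m − 21 = 0, so m = −7/3 or m = 3/7.
With m = −7/3: 7x + 3y = −40. With m = 3/7: 3x − 7y = −42.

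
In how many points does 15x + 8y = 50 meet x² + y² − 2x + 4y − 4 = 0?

1

Centre (1, −2), r² = 9. Distance² from centre to line = (−51)²/289 = 9.
Since d² = r², the line is tangent.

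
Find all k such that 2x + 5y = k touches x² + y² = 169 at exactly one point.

k = ±13√29

Tangency holds when the distance from the centre (0, 0) to the line equals the radius 13:
|2·0 + 5·0 − k| / √29 = 13
|k| = 13√29.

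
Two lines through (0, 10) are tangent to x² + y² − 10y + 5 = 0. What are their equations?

x − 2y = −20 and x + 2y = 20

Let a tangent through (0, 10) have slope m. Its distance from (0, 5) must equal 2√5:
[m·(0) − (−5)]² = 20(m² + 1)
4m² − 1 = 0, so m = 1/2 or m = −1/2.
Through (0, 10) these give x − 2y = −20 and x + 2y = 20.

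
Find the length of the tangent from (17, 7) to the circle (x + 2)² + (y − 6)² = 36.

√326

With centre O = (−2, 6), |OP|² = 362 and r² = 36.
Power of the point: PT² = |PO|² − r² = 326, so PT = √326.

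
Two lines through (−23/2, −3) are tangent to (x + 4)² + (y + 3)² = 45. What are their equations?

Write the tangent as mx − y + (−3 − m·(−23/2)) = 0 and set its distance from the centre to 3√5:
(15/2m − (0))² = 45(m² + 1)
m² − 4 = 0, so m = −2 or m = 2.
With m = −2: 2x + y = −26. With m = 2: 2x − y = −20.

2x + y = −26 and 2x − y = −20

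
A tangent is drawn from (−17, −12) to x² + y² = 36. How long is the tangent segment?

√397

With centre O = (0, 0), |OP|² = 433 and r² = 36.
By the tangent–radius right angle, tangent length = √(|PO|² − r²) = √397.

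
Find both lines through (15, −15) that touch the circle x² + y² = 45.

x + 2y = −15 and 2x + y = 15

Write the tangent as mx − y + (−15 − m·(15)) = 0 and set its distance from the centre to 3√5:
(−15m − (15))² = 45(m² + 1)
2m² + 5m + 2 = 0, so m = −1/2 or m = −2.
With m = −1/2: x + 2y = −15. With m = −2: 2x + y = 15.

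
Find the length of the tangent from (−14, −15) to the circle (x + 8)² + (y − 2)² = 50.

Centre (−8, 2), r² = 50. |PO|² = (−6)² + (−17)² = 325.
The tangent meets the radius at right angles, so tangent² = |PO|² − r² = 325 − 50 = 275.

5√11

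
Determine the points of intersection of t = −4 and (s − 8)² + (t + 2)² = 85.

Express t = −4 and substitute into the circle:
s² − 16s − 17 = 0
s = 17 or s = −1, giving (17, −4) and (−1, −4).

(−1, −4) and (17, −4)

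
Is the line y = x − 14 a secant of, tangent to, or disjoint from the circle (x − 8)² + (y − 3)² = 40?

Substituting the line into the circle gives 2x² − 50x + 313 = 0.
Δ = 2500 − 2504 = −4.
No real roots: the line does not meet the circle.

disjoint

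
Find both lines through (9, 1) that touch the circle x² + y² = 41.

4x + 5y = 41 and 5x − 4y = 41

Let a tangent through (9, 1) have slope m. Its distance from (0, 0) must equal √41:
[m·(−9) − (−1)]² = 41(m² + 1)
20m² − 9m − 20 = 0, so m = −4/5 or m = 5/4.
With m = −4/5: 4x + 5y = 41. With m = 5/4: 5x − 4y = 41.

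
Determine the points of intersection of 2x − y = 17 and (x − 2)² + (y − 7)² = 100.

(8, −1) and (12, 7)

Substitute y = 2x − 17:
5x² − 100x + 480 = 0  ⟹  x² − 20x + 96 = 0
x = 12 or x = 8, giving (12, 7) and (8, −1).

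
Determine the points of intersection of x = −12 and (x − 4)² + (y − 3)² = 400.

The line gives x = −12. Substituting into the circle:
y² − 6y − 135 = 0
y = 15 or y = −9, giving (−12, 15) and (−12, −9).

(−12, −9) and (−12, 15)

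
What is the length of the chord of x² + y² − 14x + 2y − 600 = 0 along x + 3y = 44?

The distance from (7, −1) to the line is 40/√10, and r² = 650.
Half the chord is √(r² − d²) = √(490), so the full chord is 14√10.

14√10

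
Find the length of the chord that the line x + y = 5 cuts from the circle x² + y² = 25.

Express y = −x + 5 and substitute into the circle:
2x² − 10x = 0  ⟹  x² − 5x = 0
x = 5 or x = 0, giving (5, 0) and (0, 5).
Chord length = distance between (5, 0) and (0, 5) = √50 = 5√2.

5√2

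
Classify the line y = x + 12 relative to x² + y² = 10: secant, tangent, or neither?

neither

Centre (0, 0), r² = 10. Distance² from centre to line = (12)²/2 = 72.
Since d² > r², the line lies outside the circle.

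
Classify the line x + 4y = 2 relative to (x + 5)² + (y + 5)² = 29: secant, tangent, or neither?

Substituting the line into the circle gives 17x² + 116x + 420 = 0.
Discriminant = (116)² − 4·17·(420) = −15104 < 0.
No real roots: the line does not meet the circle.

neither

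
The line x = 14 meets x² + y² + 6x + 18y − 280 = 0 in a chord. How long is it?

Centre (−3, −9), r² = 370. Perpendicular distance d from centre to line = |−17| / √1 = 17.
Chord = 2√(r² − d²) = 2·√(81) = 18.

18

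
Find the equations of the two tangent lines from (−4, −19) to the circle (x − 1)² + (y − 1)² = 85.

Let a tangent through (−4, −19) have slope m. Its distance from (1, 1) must equal √85:
(5m − (20))² = 85(m² + 1)
12m² + 40m − 63 = 0, so m = 7/6 or m = −9/2.
Through (−4, −19) these give 7x − 6y = 86 and 9x + 2y = −74.

7x − 6y = 86 and 9x + 2y = −74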